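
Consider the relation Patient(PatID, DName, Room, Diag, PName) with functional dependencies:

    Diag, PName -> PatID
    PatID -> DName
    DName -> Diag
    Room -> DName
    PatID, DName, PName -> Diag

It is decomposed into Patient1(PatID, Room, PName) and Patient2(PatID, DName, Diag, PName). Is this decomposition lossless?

Yes

Common attributes: Patient1 ∩ Patient2 = {PatID, PName}.
Closure of {PatID, PName}: PatID → DName applies, adding DName; DName → Diag applies, adding Diag. So (PatID, PName)⁺ = {PatID, DName, Diag, PName}.
This closure contains every attribute of Patient2, so Patient1 ∩ Patient2 → Patient2. The join is lossless.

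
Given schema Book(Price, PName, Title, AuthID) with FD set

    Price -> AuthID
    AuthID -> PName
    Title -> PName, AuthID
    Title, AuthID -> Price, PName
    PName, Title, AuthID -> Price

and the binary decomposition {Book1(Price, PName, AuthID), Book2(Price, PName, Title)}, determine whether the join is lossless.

Common attributes: Book1 ∩ Book2 = {Price, PName}.
Closure of {Price, PName}: Price → AuthID applies, adding AuthID. So (Price, PName)⁺ = {Price, PName, AuthID}.
This closure contains every attribute of Book1, so Book1 ∩ Book2 → Book1. The join is lossless.

Yes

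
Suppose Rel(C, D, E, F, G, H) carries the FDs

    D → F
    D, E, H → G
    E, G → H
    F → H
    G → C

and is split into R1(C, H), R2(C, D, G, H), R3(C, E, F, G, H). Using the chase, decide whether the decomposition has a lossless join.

Chase test. Columns are C, D, E, F, G, H; row i has aⱼ where attribute j ∈ Ri, else bᵢⱼ.
Initial tableau (one row per fragment):
  row 1: a1 b12 b13 b14 b15 a6
  row 2: a1 a2 b23 b24 a5 a6
  row 3: a1 b32 a3 a4 a5 a6
No row becomes fully distinguished — the join is lossy.

No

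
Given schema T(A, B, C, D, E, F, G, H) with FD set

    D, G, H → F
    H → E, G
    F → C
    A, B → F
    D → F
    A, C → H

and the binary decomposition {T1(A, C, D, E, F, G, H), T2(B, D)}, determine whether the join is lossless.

Common attributes: T1 ∩ T2 = {D}.
Closure of {D}: D → F applies, adding F; F → C applies, adding C. So (D)⁺ = {C, D, F}.
The closure contains neither all of T1 = {A, C, D, E, F, G, H} nor all of T2 = {B, D}, so the common attributes are not a superkey of either fragment. The join is lossy.

No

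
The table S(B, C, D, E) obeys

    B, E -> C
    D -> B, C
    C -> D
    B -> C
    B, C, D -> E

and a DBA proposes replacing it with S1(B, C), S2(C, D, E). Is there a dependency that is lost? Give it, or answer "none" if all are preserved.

none

B, E → C: restricted closure across fragments reaches C.
D → B, C: restricted closure across fragments reaches B, C.
C → D lies within S2.
B → C lies within S1.
B, C, D → E: restricted closure across fragments reaches E.
Every dependency is enforceable on the fragments, so the decomposition is dependency-preserving.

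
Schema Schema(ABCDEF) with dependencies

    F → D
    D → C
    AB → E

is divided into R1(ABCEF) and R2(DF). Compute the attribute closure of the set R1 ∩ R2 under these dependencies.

CDF

R1 ∩ R2 = {F}.
F → D applies, adding D
D → C applies, adding C
Closure: {CDF}.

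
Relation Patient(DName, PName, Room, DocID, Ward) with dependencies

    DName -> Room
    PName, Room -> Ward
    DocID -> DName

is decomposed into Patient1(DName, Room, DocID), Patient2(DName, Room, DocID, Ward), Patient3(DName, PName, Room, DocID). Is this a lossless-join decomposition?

No

Chase test. Columns are DName, PName, Room, DocID, Ward; row i has aⱼ where attribute j ∈ Patienti, else bᵢⱼ.
Initial tableau (one row per fragment):
  row 1: a1 b12 a3 a4 b15
  row 2: a1 b22 a3 a4 a5
  row 3: a1 a2 a3 a4 b35
No row becomes fully distinguished — the join is lossy.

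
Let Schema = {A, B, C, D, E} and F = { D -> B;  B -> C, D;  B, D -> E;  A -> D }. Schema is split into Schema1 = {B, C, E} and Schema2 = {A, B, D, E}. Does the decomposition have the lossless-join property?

Yes

Common attributes: Schema1 ∩ Schema2 = {B, E}.
Closure of {B, E}: B → C, D applies, adding C, D. So (B, E)⁺ = {B, C, D, E}.
This closure contains every attribute of Schema1, so Schema1 ∩ Schema2 → Schema1. The join is lossless.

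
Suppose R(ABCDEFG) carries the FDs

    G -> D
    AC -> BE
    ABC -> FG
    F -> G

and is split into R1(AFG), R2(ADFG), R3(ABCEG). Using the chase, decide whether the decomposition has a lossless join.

No

Chase test. Columns are ABCDEFG; row i has aⱼ where attribute j ∈ Ri, else bᵢⱼ.
Initial tableau (one row per fragment):
  row 1: a1 b12 b13 b14 b15 a6 a7
  row 2: a1 b22 b23 a4 b25 a6 a7
  row 3: a1 a2 a3 b34 a5 b36 a7
Rows 1 and 2 agree on G; apply G→D and equate their D entries.
Rows 1 and 3 agree on G; apply G→D and equate their D entries.
No row becomes fully distinguished — the join is lossy.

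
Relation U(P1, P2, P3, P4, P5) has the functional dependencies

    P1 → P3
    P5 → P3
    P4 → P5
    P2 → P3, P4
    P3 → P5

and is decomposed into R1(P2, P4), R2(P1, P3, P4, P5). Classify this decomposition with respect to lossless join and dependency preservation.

lossy but dependency-preserving

Lossless test: (P4)⁺ = {P3, P4, P5}, which is a superkey of neither fragment — lossy.
Dependency preservation: P2 → P3, P4 is not contained in any single fragment, but the restricted closure of its left-hand side across the fragments still reaches the right-hand side; the remaining FDs each lie inside some fragment. All dependencies are preserved.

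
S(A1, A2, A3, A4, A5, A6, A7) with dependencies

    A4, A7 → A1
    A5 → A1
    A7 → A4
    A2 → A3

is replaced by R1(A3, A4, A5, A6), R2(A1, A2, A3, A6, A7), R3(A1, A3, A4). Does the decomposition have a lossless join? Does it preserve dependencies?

lossy and not dependency-preserving

Lossless test (chase): applying each FD to every pair of rows produces no changes in the tableau, so no row becomes fully distinguished — the join is lossy.
Dependency preservation: the restricted closure of {A5} across the fragments never reaches {A1}, so A5 → A1 cannot be enforced without a join — not preserved.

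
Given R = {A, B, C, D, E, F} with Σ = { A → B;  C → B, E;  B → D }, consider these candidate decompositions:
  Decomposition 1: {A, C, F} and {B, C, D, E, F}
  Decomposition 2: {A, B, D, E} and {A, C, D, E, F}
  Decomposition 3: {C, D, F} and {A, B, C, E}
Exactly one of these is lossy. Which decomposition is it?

Decomposition 1: common = {C, F}, closure = {B, C, D, E, F} → lossless.
Decomposition 2: common = {A, D, E}, closure = {A, B, D, E} → lossless.
Decomposition 3: common = {C}, closure = {B, C, D, E} → lossy.

Decomposition 3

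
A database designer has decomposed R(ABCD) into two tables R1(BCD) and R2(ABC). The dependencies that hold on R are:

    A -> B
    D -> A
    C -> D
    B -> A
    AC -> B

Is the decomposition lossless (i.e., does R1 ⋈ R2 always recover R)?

Yes

Common attributes: R1 ∩ R2 = {BC}.
Closure of {BC}: C → D applies, adding D; B → A applies, adding A. So (BC)⁺ = {ABCD}.
This closure contains every attribute of R1, so R1 ∩ R2 → R1. The join is lossless.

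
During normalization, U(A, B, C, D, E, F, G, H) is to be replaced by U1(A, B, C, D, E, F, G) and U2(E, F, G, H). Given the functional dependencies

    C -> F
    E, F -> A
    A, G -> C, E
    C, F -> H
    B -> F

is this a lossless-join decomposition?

Common attributes: U1 ∩ U2 = {E, F, G}.
Closure of {E, F, G}: E, F → A applies, adding A; A, G → C, E applies, adding C; C, F → H applies, adding H. So (E, F, G)⁺ = {A, C, E, F, G, H}.
This closure contains every attribute of U2, so U1 ∩ U2 → U2. The join is lossless.

Yes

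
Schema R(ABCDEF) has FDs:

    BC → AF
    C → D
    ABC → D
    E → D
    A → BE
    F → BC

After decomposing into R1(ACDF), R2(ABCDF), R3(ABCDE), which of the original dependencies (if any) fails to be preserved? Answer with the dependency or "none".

BC → AF lies within R2.
C → D lies within R1.
ABC → D lies within R2.
E → D lies within R3.
A → BE lies within R3.
F → BC lies within R2.
Every dependency is enforceable on the fragments, so the decomposition is dependency-preserving.

none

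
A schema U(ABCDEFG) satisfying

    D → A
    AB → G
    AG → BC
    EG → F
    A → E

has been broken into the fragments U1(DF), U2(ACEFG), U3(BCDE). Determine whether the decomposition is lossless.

No

Chase test. Columns are ABCDEFG; row i has aⱼ where attribute j ∈ Ui, else bᵢⱼ.
Initial tableau (one row per fragment):
  row 1: b11 b12 b13 a4 b15 a6 b17
  row 2: a1 b22 a3 b24 a5 a6 a7
  row 3: b31 a2 a3 a4 a5 b36 b37
Rows 1 and 3 agree on D; apply D→A and equate their A entries.
Rows 1 and 3 agree on A; apply A→E and equate their E entries.
No row becomes fully distinguished — the join is lossy.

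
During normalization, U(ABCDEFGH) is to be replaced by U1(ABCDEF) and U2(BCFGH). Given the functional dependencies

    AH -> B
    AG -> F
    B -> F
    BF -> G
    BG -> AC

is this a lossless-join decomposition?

No

Common attributes: U1 ∩ U2 = {BCF}.
Closure of {BCF}: BF → G applies, adding G; BG → AC applies, adding A. So (BCF)⁺ = {ABCFG}.
The closure contains neither all of U1 = {ABCDEF} nor all of U2 = {BCFGH}, so the common attributes are not a superkey of either fragment. The join is lossy.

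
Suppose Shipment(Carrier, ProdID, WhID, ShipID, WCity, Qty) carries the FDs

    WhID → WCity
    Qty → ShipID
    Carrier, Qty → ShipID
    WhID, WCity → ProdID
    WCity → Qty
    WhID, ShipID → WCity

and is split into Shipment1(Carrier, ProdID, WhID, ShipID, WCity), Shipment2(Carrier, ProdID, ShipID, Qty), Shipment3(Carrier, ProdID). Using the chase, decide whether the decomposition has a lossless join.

No

Chase test. Columns are Carrier, ProdID, WhID, ShipID, WCity, Qty; row i has aⱼ where attribute j ∈ Shipmenti, else bᵢⱼ.
Initial tableau (one row per fragment):
  row 1: a1 a2 a3 a4 a5 b16
  row 2: a1 a2 b23 a4 b25 a6
  row 3: a1 a2 b33 b34 b35 b36
No row becomes fully distinguished — the join is lossy.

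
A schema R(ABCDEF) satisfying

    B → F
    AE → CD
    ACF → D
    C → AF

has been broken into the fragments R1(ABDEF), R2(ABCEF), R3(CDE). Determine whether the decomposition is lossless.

Chase test. Columns are ABCDEF; row i has aⱼ where attribute j ∈ Ri, else bᵢⱼ.
Initial tableau (one row per fragment):
  row 1: a1 a2 b13 a4 a5 a6
  row 2: a1 a2 a3 b24 a5 a6
  row 3: b31 b32 a3 a4 a5 b36
Rows 1 and 2 agree on AE; apply AE→CD and equate their CD entries.
Rows 1 and 3 agree on C; apply C→AF and equate their AF entries.
Row 1 is now all distinguished symbols — the join is lossless.

Yes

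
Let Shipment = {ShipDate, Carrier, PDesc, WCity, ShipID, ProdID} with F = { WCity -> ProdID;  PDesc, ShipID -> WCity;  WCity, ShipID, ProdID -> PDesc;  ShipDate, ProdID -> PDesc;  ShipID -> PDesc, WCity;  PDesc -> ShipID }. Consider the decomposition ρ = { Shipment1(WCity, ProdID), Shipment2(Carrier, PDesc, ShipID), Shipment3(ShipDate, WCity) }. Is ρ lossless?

Chase test. Columns are ShipDate, Carrier, PDesc, WCity, ShipID, ProdID; row i has aⱼ where attribute j ∈ Shipmenti, else bᵢⱼ.
Initial tableau (one row per fragment):
  row 1: b11 b12 b13 a4 b15 a6
  row 2: b21 a2 a3 b24 a5 b26
  row 3: a1 b32 b33 a4 b35 b36
Rows 1 and 3 agree on WCity; apply WCity→ProdID and equate their ProdID entries.
No row becomes fully distinguished — the join is lossy.

No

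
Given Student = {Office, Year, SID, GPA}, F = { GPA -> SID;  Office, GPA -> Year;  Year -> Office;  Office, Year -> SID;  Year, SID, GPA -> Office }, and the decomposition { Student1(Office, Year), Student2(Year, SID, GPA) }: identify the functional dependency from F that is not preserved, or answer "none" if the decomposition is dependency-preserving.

Check Office, GPA → Year: no single fragment contains all of {Office, Year, GPA}, and the restricted closure of {Office, GPA} across the fragments never reaches {Year}.
GPA → SID is preserved.
Year → Office is preserved.
Office, Year → SID is preserved.
Year, SID, GPA → Office is preserved.

Office, GPA -> Year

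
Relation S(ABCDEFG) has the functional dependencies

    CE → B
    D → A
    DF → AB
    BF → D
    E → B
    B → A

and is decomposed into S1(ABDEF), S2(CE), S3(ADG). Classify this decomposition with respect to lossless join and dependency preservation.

lossy but dependency-preserving

Lossless test (chase): Rows 1 and 2 agree on E; apply E→B and equate their B entries. Rows 1 and 2 agree on B; apply B→A and equate their A entries. No row becomes fully distinguished — the join is lossy.
Dependency preservation: CE → B is not contained in any single fragment, but the restricted closure of its left-hand side across the fragments still reaches the right-hand side; the remaining FDs each lie inside some fragment. All dependencies are preserved.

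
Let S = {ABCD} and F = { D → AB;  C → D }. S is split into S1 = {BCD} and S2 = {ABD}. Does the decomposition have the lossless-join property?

Common attributes: S1 ∩ S2 = {BD}.
Closure of {BD}: D → AB applies, adding A. So (BD)⁺ = {ABD}.
This closure contains every attribute of S2, so S1 ∩ S2 → S2. The join is lossless.

Yes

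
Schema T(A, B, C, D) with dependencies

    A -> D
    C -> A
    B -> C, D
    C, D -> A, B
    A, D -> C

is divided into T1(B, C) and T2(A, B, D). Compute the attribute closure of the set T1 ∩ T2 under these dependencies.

A, B, C, D

T1 ∩ T2 = {B}.
B → C, D applies, adding C, D
C, D → A, B applies, adding A
Closure: {A, B, C, D}.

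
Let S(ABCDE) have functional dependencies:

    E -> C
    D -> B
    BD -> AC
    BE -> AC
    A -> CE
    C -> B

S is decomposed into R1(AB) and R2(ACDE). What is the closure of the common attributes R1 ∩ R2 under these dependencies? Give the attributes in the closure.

R1 ∩ R2 = {A}.
A → CE applies, adding CE
C → B applies, adding B
Closure: {ABCE}.

ABCE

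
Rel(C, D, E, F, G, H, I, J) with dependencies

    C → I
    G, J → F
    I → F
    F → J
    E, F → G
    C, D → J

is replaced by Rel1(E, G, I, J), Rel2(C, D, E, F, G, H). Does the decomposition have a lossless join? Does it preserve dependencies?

lossy and not dependency-preserving

Lossless test: (E, G)⁺ = {E, G}, which is a superkey of neither fragment — lossy.
Dependency preservation: the restricted closure of {C} across the fragments never reaches {I}, so C → I cannot be enforced without a join — not preserved.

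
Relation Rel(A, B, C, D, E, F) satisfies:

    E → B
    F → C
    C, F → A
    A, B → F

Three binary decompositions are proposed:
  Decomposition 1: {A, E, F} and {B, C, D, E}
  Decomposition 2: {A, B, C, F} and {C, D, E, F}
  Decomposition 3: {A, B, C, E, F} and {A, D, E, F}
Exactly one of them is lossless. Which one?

Decomposition 3

Decomposition 1: common = {E}, closure = {B, E} → lossy.
Decomposition 2: common = {C, F}, closure = {A, C, F} → lossy.
Decomposition 3: common = {A, E, F}, closure = {A, B, C, E, F} → lossless.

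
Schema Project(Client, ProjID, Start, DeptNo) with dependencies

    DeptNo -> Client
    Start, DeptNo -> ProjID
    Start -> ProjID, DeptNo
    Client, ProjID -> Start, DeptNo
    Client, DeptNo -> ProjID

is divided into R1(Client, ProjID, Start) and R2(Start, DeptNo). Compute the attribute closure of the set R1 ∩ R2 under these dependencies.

R1 ∩ R2 = {Start}.
Start → ProjID, DeptNo applies, adding ProjID, DeptNo
DeptNo → Client applies, adding Client
Closure: {Client, ProjID, Start, DeptNo}.

Client, ProjID, Start, DeptNo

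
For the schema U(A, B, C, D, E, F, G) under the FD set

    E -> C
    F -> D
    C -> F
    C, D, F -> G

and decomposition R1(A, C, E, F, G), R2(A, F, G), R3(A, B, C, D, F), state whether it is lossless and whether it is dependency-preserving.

Lossless test (chase): Rows 1 and 2 agree on F; apply F→D and equate their D entries. Rows 1 and 3 agree on F; apply F→D and equate their D entries. Rows 1 and 3 agree on C, D, F; apply C, D, F→G and equate their G entries. No row becomes fully distinguished — the join is lossy.
Dependency preservation: C, D, F → G is not contained in any single fragment, but the restricted closure of its left-hand side across the fragments still reaches the right-hand side; the remaining FDs each lie inside some fragment. All dependencies are preserved.

lossy but dependency-preserving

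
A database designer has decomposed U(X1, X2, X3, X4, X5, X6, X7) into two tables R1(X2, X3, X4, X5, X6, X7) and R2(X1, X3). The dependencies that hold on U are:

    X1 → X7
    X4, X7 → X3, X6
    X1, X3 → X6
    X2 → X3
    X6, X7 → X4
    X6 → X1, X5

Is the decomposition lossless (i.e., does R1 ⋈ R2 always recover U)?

No

Common attributes: R1 ∩ R2 = {X3}.
No dependency enlarges {X3}, so (X3)⁺ = {X3}.
The closure contains neither all of R1 = {X2, X3, X4, X5, X6, X7} nor all of R2 = {X1, X3}, so the common attributes are not a superkey of either fragment. The join is lossy.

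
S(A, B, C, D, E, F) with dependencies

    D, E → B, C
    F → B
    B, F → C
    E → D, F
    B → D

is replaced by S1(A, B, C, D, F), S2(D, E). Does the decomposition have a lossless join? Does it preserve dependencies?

Lossless test: (D)⁺ = {D}, which is a superkey of neither fragment — lossy.
Dependency preservation: the restricted closure of {D, E} across the fragments never reaches {B, C}, so D, E → B, C cannot be enforced without a join — not preserved.

lossy and not dependency-preserving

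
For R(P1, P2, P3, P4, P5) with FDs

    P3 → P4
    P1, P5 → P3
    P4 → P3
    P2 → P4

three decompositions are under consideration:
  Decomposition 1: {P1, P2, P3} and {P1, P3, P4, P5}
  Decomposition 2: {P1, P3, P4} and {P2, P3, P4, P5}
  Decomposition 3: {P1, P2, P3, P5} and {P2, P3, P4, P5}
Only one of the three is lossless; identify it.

Decomposition 3

Decomposition 1: common = {P1, P3}, closure = {P1, P3, P4} → lossy.
Decomposition 2: common = {P3, P4}, closure = {P3, P4} → lossy.
Decomposition 3: common = {P2, P3, P5}, closure = {P2, P3, P4, P5} → lossless.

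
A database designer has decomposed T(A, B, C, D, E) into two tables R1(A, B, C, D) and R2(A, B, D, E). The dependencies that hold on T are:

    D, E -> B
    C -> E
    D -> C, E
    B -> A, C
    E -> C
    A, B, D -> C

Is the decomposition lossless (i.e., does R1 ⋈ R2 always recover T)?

Common attributes: R1 ∩ R2 = {A, B, D}.
Closure of {A, B, D}: D → C, E applies, adding C, E. So (A, B, D)⁺ = {A, B, C, D, E}.
This closure contains every attribute of R1, so R1 ∩ R2 → R1. The join is lossless.

Yes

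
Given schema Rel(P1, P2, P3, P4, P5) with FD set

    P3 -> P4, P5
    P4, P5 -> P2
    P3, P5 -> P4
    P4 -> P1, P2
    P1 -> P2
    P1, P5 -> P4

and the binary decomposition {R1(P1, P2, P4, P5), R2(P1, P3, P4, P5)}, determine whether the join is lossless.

Yes

Common attributes: R1 ∩ R2 = {P1, P4, P5}.
Closure of {P1, P4, P5}: P4, P5 → P2 applies, adding P2. So (P1, P4, P5)⁺ = {P1, P2, P4, P5}.
This closure contains every attribute of R1, so R1 ∩ R2 → R1. The join is lossless.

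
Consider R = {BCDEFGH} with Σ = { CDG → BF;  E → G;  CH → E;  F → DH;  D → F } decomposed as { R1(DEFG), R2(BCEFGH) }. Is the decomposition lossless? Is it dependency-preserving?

Lossless test: (EFG)⁺ = {DEFGH}, which contains all of one fragment — lossless.
Dependency preservation: CDG → BF; F → DH are not contained in any single fragment, but the restricted closure of each left-hand side across the fragments still reaches the right-hand side; the remaining FDs each lie inside some fragment. All dependencies are preserved.

lossless and dependency-preserving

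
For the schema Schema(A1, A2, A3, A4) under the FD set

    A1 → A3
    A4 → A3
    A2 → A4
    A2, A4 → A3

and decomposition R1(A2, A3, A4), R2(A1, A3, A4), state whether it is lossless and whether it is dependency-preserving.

lossy but dependency-preserving

Lossless test: (A3, A4)⁺ = {A3, A4}, which is a superkey of neither fragment — lossy.
Dependency preservation: every FD's attributes lie within a single fragment, so each can be enforced locally — preserved.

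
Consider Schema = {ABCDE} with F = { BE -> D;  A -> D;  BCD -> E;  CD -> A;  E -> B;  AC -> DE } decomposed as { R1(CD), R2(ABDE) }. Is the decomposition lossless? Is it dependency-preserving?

Lossless test: (D)⁺ = {D}, which is a superkey of neither fragment — lossy.
Dependency preservation: the restricted closure of {BCD} across the fragments never reaches {E}, so BCD → E cannot be enforced without a join — not preserved.

lossy and not dependency-preserving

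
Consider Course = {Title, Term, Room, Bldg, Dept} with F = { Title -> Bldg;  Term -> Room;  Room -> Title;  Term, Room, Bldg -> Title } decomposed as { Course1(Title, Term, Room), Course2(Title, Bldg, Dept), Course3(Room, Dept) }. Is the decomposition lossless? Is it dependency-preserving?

Lossless test (chase): Rows 1 and 2 agree on Title; apply Title→Bldg and equate their Bldg entries. Rows 1 and 3 agree on Room; apply Room→Title and equate their Title entries. Rows 1 and 3 agree on Title; apply Title→Bldg and equate their Bldg entries. No row becomes fully distinguished — the join is lossy.
Dependency preservation: Term, Room, Bldg → Title is not contained in any single fragment, but the restricted closure of its left-hand side across the fragments still reaches the right-hand side; the remaining FDs each lie inside some fragment. All dependencies are preserved.

lossy but dependency-preserving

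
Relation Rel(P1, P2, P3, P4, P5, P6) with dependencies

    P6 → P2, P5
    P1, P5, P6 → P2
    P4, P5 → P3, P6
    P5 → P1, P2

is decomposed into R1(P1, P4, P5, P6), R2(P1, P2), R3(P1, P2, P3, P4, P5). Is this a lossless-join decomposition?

Chase test. Columns are P1, P2, P3, P4, P5, P6; row i has aⱼ where attribute j ∈ Ri, else bᵢⱼ.
Initial tableau (one row per fragment):
  row 1: a1 b12 b13 a4 a5 a6
  row 2: a1 a2 b23 b24 b25 b26
  row 3: a1 a2 a3 a4 a5 b36
Rows 1 and 3 agree on P4, P5; apply P4, P5→P3, P6 and equate their P3, P6 entries.
Rows 1 and 3 agree on P5; apply P5→P1, P2 and equate their P1, P2 entries.
Row 1 is now all distinguished symbols — the join is lossless.

Yes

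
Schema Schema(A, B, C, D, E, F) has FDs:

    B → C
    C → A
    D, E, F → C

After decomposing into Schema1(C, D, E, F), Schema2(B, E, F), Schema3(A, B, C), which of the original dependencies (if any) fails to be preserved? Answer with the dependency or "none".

B → C lies within Schema3.
C → A lies within Schema3.
D, E, F → C lies within Schema1.
Every dependency is enforceable on the fragments, so the decomposition is dependency-preserving.

none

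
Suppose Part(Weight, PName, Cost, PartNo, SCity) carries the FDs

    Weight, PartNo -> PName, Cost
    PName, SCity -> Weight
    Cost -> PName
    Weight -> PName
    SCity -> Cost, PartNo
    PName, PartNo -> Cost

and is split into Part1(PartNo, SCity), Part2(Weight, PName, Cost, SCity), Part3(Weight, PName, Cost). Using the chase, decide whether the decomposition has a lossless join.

Chase test. Columns are Weight, PName, Cost, PartNo, SCity; row i has aⱼ where attribute j ∈ Parti, else bᵢⱼ.
Initial tableau (one row per fragment):
  row 1: b11 b12 b13 a4 a5
  row 2: a1 a2 a3 b24 a5
  row 3: a1 a2 a3 b34 b35
Rows 1 and 2 agree on SCity; apply SCity→Cost, PartNo and equate their Cost, PartNo entries.
Rows 1 and 2 agree on Cost; apply Cost→PName and equate their PName entries.
Rows 1 and 2 agree on PName, SCity; apply PName, SCity→Weight and equate their Weight entries.
Row 1 is now all distinguished symbols — the join is lossless.

Yes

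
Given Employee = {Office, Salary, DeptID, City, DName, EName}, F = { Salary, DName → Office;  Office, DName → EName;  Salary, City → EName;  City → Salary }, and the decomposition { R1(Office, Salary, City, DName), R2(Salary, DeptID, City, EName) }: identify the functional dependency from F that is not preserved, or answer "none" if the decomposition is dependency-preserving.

Office, DName → EName

Check Office, DName → EName: no single fragment contains all of {Office, DName, EName}, and the restricted closure of {Office, DName} across the fragments never reaches {EName}.
Salary, DName → Office is preserved.
Salary, City → EName is preserved.
City → Salary is preserved.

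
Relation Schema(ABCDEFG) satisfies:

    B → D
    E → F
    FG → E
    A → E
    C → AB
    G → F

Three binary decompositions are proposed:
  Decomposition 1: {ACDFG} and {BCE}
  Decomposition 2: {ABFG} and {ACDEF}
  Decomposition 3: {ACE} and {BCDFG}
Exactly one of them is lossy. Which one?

Decomposition 2

Decomposition 1: common = {C}, closure = {ABCDEF} → lossless.
Decomposition 2: common = {AF}, closure = {AEF} → lossy.
Decomposition 3: common = {C}, closure = {ABCDEF} → lossless.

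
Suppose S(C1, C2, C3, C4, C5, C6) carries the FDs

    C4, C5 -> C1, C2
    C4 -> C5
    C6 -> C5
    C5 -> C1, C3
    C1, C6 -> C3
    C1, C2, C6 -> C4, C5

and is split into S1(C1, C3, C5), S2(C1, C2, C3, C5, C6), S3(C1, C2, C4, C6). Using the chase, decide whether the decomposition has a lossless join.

Chase test. Columns are C1, C2, C3, C4, C5, C6; row i has aⱼ where attribute j ∈ Si, else bᵢⱼ.
Initial tableau (one row per fragment):
  row 1: a1 b12 a3 b14 a5 b16
  row 2: a1 a2 a3 b24 a5 a6
  row 3: a1 a2 b33 a4 b35 a6
Rows 2 and 3 agree on C6; apply C6→C5 and equate their C5 entries.
Rows 1 and 3 agree on C5; apply C5→C1, C3 and equate their C1, C3 entries.
Rows 2 and 3 agree on C1, C2, C6; apply C1, C2, C6→C4, C5 and equate their C4, C5 entries.
Row 2 is now all distinguished symbols — the join is lossless.

Yes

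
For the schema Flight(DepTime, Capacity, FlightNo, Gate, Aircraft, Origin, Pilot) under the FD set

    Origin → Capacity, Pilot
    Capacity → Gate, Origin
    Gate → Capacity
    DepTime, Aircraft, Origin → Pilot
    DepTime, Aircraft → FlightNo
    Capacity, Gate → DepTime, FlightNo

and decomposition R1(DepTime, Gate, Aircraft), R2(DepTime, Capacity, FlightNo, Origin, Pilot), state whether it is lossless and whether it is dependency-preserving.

Lossless test: (DepTime)⁺ = {DepTime}, which is a superkey of neither fragment — lossy.
Dependency preservation: the restricted closure of {Capacity} across the fragments never reaches {Gate, Origin}, so Capacity → Gate, Origin cannot be enforced without a join — not preserved.

lossy and not dependency-preserving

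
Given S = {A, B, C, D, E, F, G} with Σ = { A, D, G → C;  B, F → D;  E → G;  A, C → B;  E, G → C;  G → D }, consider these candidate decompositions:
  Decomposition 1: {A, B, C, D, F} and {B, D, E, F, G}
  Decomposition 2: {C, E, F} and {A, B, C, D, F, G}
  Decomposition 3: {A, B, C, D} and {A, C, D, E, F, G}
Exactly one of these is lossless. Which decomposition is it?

Decomposition 1: common = {B, D, F}, closure = {B, D, F} → lossy.
Decomposition 2: common = {C, F}, closure = {C, F} → lossy.
Decomposition 3: common = {A, C, D}, closure = {A, B, C, D} → lossless.

Decomposition 3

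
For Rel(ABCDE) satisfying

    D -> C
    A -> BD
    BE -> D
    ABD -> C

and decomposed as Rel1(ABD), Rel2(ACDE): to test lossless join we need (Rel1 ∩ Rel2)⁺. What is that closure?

Rel1 ∩ Rel2 = {AD}.
D → C applies, adding C
A → BD applies, adding B
Closure: {ABCD}.

ABCD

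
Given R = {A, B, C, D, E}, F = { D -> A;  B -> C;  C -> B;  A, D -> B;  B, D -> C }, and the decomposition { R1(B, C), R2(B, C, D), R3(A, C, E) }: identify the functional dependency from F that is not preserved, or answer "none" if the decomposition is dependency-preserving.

Check D → A: no single fragment contains all of {A, D}, and the restricted closure of {D} across the fragments never reaches {A}.
B → C is preserved.
C → B is preserved.
A, D → B is preserved.
B, D → C is preserved.

D -> A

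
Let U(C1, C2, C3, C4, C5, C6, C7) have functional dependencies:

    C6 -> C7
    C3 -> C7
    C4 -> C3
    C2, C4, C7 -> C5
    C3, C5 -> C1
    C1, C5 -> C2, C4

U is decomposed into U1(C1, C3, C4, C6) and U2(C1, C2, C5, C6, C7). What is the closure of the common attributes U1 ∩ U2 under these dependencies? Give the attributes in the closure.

U1 ∩ U2 = {C1, C6}.
C6 → C7 applies, adding C7
Closure: {C1, C6, C7}.

C1, C6, C7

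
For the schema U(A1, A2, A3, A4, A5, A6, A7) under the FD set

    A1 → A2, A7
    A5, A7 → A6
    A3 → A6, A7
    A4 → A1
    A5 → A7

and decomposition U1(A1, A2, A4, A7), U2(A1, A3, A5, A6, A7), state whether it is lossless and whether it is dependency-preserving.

lossy but dependency-preserving

Lossless test: (A1, A7)⁺ = {A1, A2, A7}, which is a superkey of neither fragment — lossy.
Dependency preservation: every FD's attributes lie within a single fragment, so each can be enforced locally — preserved.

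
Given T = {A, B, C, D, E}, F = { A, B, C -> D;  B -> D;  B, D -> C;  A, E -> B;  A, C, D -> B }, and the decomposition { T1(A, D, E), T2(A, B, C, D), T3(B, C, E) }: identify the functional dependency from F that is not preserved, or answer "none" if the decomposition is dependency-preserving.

Check A, E → B: no single fragment contains all of {A, B, E}, and the restricted closure of {A, E} across the fragments never reaches {B}.
A, B, C → D is preserved.
B → D is preserved.
B, D → C is preserved.
A, C, D → B is preserved.

A, E -> B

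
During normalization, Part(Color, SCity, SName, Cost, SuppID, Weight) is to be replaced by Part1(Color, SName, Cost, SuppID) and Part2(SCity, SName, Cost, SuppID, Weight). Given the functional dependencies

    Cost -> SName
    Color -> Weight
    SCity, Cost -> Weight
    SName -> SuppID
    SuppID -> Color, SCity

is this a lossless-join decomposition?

Common attributes: Part1 ∩ Part2 = {SName, Cost, SuppID}.
Closure of {SName, Cost, SuppID}: SuppID → Color, SCity applies, adding Color, SCity; Color → Weight applies, adding Weight. So (SName, Cost, SuppID)⁺ = {Color, SCity, SName, Cost, SuppID, Weight}.
This closure contains every attribute of Part1, so Part1 ∩ Part2 → Part1. The join is lossless.

Yes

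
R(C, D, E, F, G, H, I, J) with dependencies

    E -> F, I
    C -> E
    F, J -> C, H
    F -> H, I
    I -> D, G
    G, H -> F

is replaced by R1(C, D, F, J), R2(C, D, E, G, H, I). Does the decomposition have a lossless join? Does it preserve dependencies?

lossless but not dependency-preserving

Lossless test: (C, D)⁺ = {C, D, E, F, G, H, I}, which contains all of one fragment — lossless.
Dependency preservation: the restricted closure of {E} across the fragments never reaches {F, I}, so E → F, I cannot be enforced without a join — not preserved.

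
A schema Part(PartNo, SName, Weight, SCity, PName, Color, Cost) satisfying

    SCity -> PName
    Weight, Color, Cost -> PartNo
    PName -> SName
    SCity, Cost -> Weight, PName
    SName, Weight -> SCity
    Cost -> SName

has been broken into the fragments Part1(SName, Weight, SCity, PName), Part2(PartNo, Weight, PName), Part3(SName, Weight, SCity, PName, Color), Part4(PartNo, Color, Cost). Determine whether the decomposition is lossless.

Chase test. Columns are PartNo, SName, Weight, SCity, PName, Color, Cost; row i has aⱼ where attribute j ∈ Parti, else bᵢⱼ.
Initial tableau (one row per fragment):
  row 1: b11 a2 a3 a4 a5 b16 b17
  row 2: a1 b22 a3 b24 a5 b26 b27
  row 3: b31 a2 a3 a4 a5 a6 b37
  row 4: a1 b42 b43 b44 b45 a6 a7
Rows 1 and 2 agree on PName; apply PName→SName and equate their SName entries.
Rows 1 and 2 agree on SName, Weight; apply SName, Weight→SCity and equate their SCity entries.
No row becomes fully distinguished — the join is lossy.

No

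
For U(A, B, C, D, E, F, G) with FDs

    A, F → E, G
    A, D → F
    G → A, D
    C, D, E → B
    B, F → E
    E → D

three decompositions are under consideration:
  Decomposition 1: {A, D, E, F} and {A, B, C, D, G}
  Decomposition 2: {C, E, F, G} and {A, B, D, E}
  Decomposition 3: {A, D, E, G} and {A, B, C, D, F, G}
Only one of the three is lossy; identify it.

Decomposition 2

Decomposition 1: common = {A, D}, closure = {A, D, E, F, G} → lossless.
Decomposition 2: common = {E}, closure = {D, E} → lossy.
Decomposition 3: common = {A, D, G}, closure = {A, D, E, F, G} → lossless.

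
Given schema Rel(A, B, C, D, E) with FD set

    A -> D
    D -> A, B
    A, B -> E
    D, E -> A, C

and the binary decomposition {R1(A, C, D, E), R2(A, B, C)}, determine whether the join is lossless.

Common attributes: R1 ∩ R2 = {A, C}.
Closure of {A, C}: A → D applies, adding D; D → A, B applies, adding B; A, B → E applies, adding E. So (A, C)⁺ = {A, B, C, D, E}.
This closure contains every attribute of R1, so R1 ∩ R2 → R1. The join is lossless.

Yes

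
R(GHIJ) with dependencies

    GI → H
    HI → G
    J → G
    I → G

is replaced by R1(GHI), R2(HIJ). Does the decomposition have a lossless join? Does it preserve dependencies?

Lossless test: (HI)⁺ = {GHI}, which contains all of one fragment — lossless.
Dependency preservation: the restricted closure of {J} across the fragments never reaches {G}, so J → G cannot be enforced without a join — not preserved.

lossless but not dependency-preserving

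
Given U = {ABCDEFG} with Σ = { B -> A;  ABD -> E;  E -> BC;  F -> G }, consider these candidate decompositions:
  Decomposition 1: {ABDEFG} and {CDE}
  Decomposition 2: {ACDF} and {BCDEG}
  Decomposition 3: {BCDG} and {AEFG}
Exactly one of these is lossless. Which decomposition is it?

Decomposition 1: common = {DE}, closure = {ABCDE} → lossless.
Decomposition 2: common = {CD}, closure = {CD} → lossy.
Decomposition 3: common = {G}, closure = {G} → lossy.

Decomposition 1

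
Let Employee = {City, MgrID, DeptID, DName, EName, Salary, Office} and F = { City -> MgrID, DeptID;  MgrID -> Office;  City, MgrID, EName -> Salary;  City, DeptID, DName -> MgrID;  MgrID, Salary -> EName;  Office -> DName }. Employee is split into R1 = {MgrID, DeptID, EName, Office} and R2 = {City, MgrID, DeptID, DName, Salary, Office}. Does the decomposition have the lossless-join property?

Common attributes: R1 ∩ R2 = {MgrID, DeptID, Office}.
Closure of {MgrID, DeptID, Office}: Office → DName applies, adding DName. So (MgrID, DeptID, Office)⁺ = {MgrID, DeptID, DName, Office}.
The closure contains neither all of R1 = {MgrID, DeptID, EName, Office} nor all of R2 = {City, MgrID, DeptID, DName, Salary, Office}, so the common attributes are not a superkey of either fragment. The join is lossy.

No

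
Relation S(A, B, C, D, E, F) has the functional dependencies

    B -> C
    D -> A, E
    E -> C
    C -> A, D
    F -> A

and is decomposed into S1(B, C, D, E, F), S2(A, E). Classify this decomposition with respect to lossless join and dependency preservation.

Lossless test: (E)⁺ = {A, C, D, E}, which contains all of one fragment — lossless.
Dependency preservation: the restricted closure of {F} across the fragments never reaches {A}, so F → A cannot be enforced without a join — not preserved.

lossless but not dependency-preserving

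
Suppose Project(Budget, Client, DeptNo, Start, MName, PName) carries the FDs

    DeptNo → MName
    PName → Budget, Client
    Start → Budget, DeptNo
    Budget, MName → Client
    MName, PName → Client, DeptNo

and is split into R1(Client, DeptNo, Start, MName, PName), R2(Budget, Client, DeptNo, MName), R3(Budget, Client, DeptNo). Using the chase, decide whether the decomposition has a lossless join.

No

Chase test. Columns are Budget, Client, DeptNo, Start, MName, PName; row i has aⱼ where attribute j ∈ Ri, else bᵢⱼ.
Initial tableau (one row per fragment):
  row 1: b11 a2 a3 a4 a5 a6
  row 2: a1 a2 a3 b24 a5 b26
  row 3: a1 a2 a3 b34 b35 b36
Rows 1 and 3 agree on DeptNo; apply DeptNo→MName and equate their MName entries.
No row becomes fully distinguished — the join is lossy.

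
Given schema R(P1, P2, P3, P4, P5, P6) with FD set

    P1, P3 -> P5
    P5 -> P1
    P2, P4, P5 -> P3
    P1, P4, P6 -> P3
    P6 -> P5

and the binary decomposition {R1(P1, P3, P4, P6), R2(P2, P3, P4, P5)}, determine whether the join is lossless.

Common attributes: R1 ∩ R2 = {P3, P4}.
No dependency enlarges {P3, P4}, so (P3, P4)⁺ = {P3, P4}.
The closure contains neither all of R1 = {P1, P3, P4, P6} nor all of R2 = {P2, P3, P4, P5}, so the common attributes are not a superkey of either fragment. The join is lossy.

No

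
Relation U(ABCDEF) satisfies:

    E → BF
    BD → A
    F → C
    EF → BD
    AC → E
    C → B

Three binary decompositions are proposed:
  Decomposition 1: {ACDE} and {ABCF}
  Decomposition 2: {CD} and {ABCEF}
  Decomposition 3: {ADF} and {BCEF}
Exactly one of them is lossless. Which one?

Decomposition 1

Decomposition 1: common = {AC}, closure = {ABCDEF} → lossless.
Decomposition 2: common = {C}, closure = {BC} → lossy.
Decomposition 3: common = {F}, closure = {BCF} → lossy.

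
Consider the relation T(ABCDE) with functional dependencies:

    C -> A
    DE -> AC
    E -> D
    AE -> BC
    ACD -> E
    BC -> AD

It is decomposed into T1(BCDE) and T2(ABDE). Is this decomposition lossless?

Common attributes: T1 ∩ T2 = {BDE}.
Closure of {BDE}: DE → AC applies, adding AC. So (BDE)⁺ = {ABCDE}.
This closure contains every attribute of T1, so T1 ∩ T2 → T1. The join is lossless.

Yes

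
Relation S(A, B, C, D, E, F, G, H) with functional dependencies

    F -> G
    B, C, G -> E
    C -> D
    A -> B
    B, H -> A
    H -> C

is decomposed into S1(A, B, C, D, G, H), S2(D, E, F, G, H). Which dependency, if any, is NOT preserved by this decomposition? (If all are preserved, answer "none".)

B, C, G -> E

Check B, C, G → E: no single fragment contains all of {B, C, E, G}, and the restricted closure of {B, C, G} across the fragments never reaches {E}.
F → G is preserved.
C → D is preserved.
A → B is preserved.
B, H → A is preserved.
H → C is preserved.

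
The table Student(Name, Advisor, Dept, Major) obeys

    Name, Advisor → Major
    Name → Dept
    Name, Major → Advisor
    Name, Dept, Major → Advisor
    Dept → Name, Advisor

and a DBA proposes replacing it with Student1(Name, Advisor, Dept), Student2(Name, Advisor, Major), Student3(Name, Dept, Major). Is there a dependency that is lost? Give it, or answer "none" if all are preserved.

none

Name, Advisor → Major lies within Student2.
Name → Dept lies within Student1.
Name, Major → Advisor lies within Student2.
Name, Dept, Major → Advisor: restricted closure across fragments reaches Advisor.
Dept → Name, Advisor lies within Student1.
Every dependency is enforceable on the fragments, so the decomposition is dependency-preserving.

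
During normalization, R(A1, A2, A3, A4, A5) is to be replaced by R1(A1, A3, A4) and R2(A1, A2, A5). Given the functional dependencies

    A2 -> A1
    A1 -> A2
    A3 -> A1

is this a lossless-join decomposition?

No

Common attributes: R1 ∩ R2 = {A1}.
Closure of {A1}: A1 → A2 applies, adding A2. So (A1)⁺ = {A1, A2}.
The closure contains neither all of R1 = {A1, A3, A4} nor all of R2 = {A1, A2, A5}, so the common attributes are not a superkey of either fragment. The join is lossy.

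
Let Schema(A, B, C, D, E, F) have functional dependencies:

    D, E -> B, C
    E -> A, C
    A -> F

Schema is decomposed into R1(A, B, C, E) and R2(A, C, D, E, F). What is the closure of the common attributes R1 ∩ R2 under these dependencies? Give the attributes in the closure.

R1 ∩ R2 = {A, C, E}.
A → F applies, adding F
Closure: {A, C, E, F}.

A, C, E, F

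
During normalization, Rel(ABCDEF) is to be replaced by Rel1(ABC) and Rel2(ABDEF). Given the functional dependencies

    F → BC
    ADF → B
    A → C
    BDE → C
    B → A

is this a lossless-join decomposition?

Common attributes: Rel1 ∩ Rel2 = {AB}.
Closure of {AB}: A → C applies, adding C. So (AB)⁺ = {ABC}.
This closure contains every attribute of Rel1, so Rel1 ∩ Rel2 → Rel1. The join is lossless.

Yes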